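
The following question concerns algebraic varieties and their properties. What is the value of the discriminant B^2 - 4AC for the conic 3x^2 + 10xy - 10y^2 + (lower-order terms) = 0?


The discriminant of a conic Ax^2 + Bxy + Cy^2 + ... = 0 is B^2 - 4AC.
B^2 = 10^2 = 100
4AC = 4*3*(-10) = -120
Discriminant = 100 + 120 = 220

220


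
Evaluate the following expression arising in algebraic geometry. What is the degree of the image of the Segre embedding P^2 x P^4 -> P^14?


The degree of the Segre variety P^2 x P^4 is C(m+n, m).
= C(6, 2)
= 15

15


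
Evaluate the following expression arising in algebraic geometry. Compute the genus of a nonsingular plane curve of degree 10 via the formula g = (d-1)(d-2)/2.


Using the genus formula for smooth plane curves:
g = (d-1)(d-2)/2
g = (10-1)(10-2)/2
g = 9*8/2
g = 72/2 = 36

36


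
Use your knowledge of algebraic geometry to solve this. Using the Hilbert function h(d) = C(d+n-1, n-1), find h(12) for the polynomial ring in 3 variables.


The Hilbert function for the polynomial ring in 3 variables is:
h(d) = C(d+n-1, n-1)
h(12) = C(12+3-1, 3-1) = C(14, 2)
= 14! / (2! * 12!)
= 91

91


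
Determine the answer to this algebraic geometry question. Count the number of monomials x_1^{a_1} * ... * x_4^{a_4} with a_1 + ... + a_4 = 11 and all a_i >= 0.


The number of degree-11 monomials in 4 variables is C(d+n-1, n-1).
= C(11+4-1, 4-1) = C(14, 3)
= 364

364


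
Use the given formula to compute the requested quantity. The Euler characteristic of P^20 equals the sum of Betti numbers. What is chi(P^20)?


The complex projective space P^20 has one cell in each even real dimension 0, 2, ..., 40.
The cohomology groups are H^{2k}(P^20) = Z for k = 0,...,20, and 0 otherwise.
Euler characteristic = sum of Betti numbers = 1 per even-dimensional cohomology group.
chi(P^20) = 20 + 1 = 21

21


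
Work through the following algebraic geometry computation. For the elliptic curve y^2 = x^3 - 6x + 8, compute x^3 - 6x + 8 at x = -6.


Compute x^3 - 6x + 8 at x = -6:
x^3 = (-6)^3 = -216
(-6)*x = (-6)*(-6) = 36
Sum: -216 + 36 + 8 = -172

-172


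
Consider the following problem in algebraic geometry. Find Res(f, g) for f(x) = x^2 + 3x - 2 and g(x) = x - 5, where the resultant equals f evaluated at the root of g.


For Res(f, x - c), we evaluate f at x = c.
f(5) = 5^2 + 3*5 - 2
= 25 + 15 - 2
= 40 - 2 = 38
Res(f, g) = 38

38


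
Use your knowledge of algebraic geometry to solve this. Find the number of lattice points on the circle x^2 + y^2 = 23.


Systematically check integer values of x where x^2 <= 23.
For each valid x, check if 23 - x^2 is a perfect square.
Total integer solutions found: 0

0


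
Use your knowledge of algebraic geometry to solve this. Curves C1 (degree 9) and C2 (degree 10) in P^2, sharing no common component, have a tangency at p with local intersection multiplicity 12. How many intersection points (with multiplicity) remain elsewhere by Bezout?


By Bezout's theorem, the total intersection number is d1 * d2.
Total = 9 * 10 = 90
Intersection multiplicity at p = 12
Remaining intersections = 90 - 12 = 78

78


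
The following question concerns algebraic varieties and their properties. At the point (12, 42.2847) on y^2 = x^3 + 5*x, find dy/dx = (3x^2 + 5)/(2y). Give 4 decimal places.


Using implicit differentiation of y^2 = x^3 + 5*x:
2y * dy/dx = 3x^2 + 5
dy/dx = (3x^2 + 5)/(2y)
Numerator: 3*12^2 + 5 = 437
Denominator: 2*42.2847 = 84.5694
dy/dx = 437/84.5694 = 5.1674

5.1674


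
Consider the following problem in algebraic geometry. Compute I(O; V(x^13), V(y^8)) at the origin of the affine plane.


The intersection multiplicity of V(x^a) and V(y^b) at the origin is:
I(O; V(x^13), V(y^8)) = dim_k(k[x,y]/(x^13, y^8))
A basis for k[x,y]/(x^13, y^8) is the set of monomials x^i * y^j
where 0 <= i < 13 and 0 <= j < 8.
The number of such monomials is 13 * 8 = 104

104


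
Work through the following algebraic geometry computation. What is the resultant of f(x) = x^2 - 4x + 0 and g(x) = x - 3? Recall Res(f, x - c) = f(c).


For Res(f, x - c), we evaluate f at x = c.
f(3) = 3^2 - 4*3 + 0
= 9 - 12 + 0
= -3 + 0 = -3
Res(f, g) = -3

-3


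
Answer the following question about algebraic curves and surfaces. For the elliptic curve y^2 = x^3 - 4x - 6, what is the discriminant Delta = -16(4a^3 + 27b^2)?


Compute each component:
4a^3 = 4*(-4)^3 = 4*(-64) = -256
27b^2 = 27*(-6)^2 = 27*36 = 972
4a^3 + 27b^2 = -256 + 972 = 716
Delta = -16*716 = -11456

-11456


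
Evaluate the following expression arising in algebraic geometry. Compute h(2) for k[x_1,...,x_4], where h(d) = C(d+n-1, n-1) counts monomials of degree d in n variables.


The Hilbert function for the polynomial ring in 4 variables is:
h(d) = C(d+n-1, n-1)
h(2) = C(2+4-1, 4-1) = C(5, 3)
= 5! / (3! * 2!)
= 10

10


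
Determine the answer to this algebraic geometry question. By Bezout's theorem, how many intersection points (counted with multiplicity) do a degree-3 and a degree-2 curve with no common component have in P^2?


Bezout's theorem states the intersection count equals the product of degrees.
Intersection count = 3 * 2 = 6

6


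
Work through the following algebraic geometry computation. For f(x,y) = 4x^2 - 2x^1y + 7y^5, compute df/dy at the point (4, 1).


df/dy = (-2)*x^1 + 5*7*y^4
At (4,1): (-2)*4^1 + 5*7*1^4
= -8 + 35
= 27

27


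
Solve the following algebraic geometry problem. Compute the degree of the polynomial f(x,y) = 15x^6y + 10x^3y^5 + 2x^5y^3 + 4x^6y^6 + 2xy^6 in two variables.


Examine each term for its total degree (sum of exponents).
  Term '15x^6y' has total degree 6+1 = 7.
  Term '10x^3y^5' has total degree 3+5 = 8.
  Term '2x^5y^3' has total degree 5+3 = 8.
  Term '4x^6y^6' has total degree 6+6 = 12.
  Term '2xy^6' has total degree 1+6 = 7.
The maximum total degree among all terms is 12.

12


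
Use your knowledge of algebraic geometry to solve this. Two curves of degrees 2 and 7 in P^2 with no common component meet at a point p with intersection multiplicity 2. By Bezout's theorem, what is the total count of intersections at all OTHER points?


By Bezout's theorem, the total intersection number is d1 * d2.
Total = 2 * 7 = 14
Intersection multiplicity at p = 2
Remaining intersections = 14 - 2 = 12

12


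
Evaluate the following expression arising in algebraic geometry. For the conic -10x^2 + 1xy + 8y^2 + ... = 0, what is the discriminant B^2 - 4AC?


The discriminant of a conic Ax^2 + Bxy + Cy^2 + ... = 0 is B^2 - 4AC.
B^2 = 1^2 = 1
4AC = 4*(-10)*8 = -320
Discriminant = 1 + 320 = 321

321


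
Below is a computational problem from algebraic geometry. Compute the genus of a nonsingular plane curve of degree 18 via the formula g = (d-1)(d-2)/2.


Using the genus formula for smooth plane curves:
g = (d-1)(d-2)/2
g = (18-1)(18-2)/2
g = 17*16/2
g = 272/2 = 136

136


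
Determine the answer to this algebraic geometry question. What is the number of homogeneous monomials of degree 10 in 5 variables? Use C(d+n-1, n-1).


The number of degree-10 monomials in 5 variables is C(d+n-1, n-1).
= C(10+5-1, 5-1) = C(14, 4)
= 1001

1001


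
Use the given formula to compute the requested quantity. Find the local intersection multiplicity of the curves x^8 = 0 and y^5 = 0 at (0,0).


The intersection multiplicity of V(x^a) and V(y^b) at the origin is:
I(O; V(x^8), V(y^5)) = dim_k(k[x,y]/(x^8, y^5))
A basis for k[x,y]/(x^8, y^5) is the set of monomials x^i * y^j
where 0 <= i < 8 and 0 <= j < 5.
The number of such monomials is 8 * 5 = 40

40


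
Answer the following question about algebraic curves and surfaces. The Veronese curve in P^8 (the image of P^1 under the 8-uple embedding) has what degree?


The rational normal curve in P^8 is the image of P^1 under the 8-uple Veronese.
A general hyperplane in P^8 pulls back to a degree-8 form on P^1, which has 8 zeros,
so the curve meets a general hyperplane in 8 points. Degree = 8.

8


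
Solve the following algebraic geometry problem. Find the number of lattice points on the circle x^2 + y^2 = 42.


Systematically check integer values of x where x^2 <= 42.
For each valid x, check if 42 - x^2 is a perfect square.
Total integer solutions found: 0

0


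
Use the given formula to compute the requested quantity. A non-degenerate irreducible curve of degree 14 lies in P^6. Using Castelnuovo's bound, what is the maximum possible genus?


Castelnuovo's bound: write d - 1 = m(r-1) + epsilon with 0 <= epsilon < r-1.
d - 1 = 14 - 1 = 13
r - 1 = 6 - 1 = 5
13 = 2*5 + 3, so m = 2, epsilon = 3
pi(d, r) = m(m-1)(r-1)/2 + m*epsilon
= 2*1*5/2 + 2*3
= 10/2 + 6
= 5 + 6 = 11

11


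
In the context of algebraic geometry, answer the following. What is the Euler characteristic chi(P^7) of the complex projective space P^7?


The complex projective space P^7 has one cell in each even real dimension 0, 2, ..., 14.
The cohomology groups are H^{2k}(P^7) = Z for k = 0,...,7, and 0 otherwise.
Euler characteristic = sum of Betti numbers = 1 per even-dimensional cohomology group.
chi(P^7) = 7 + 1 = 8

8


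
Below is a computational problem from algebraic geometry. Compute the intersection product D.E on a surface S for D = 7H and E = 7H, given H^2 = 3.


Using bilinearity of the intersection pairing on a surface S:
(aH).(bH) = ab * (H.H)
We have H^2 = 3.
D.E = (7H).(7H) = 7*7*3
= 49*3
= 147

147


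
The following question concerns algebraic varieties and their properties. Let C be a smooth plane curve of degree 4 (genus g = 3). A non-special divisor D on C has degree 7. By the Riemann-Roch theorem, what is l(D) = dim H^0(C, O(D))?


First, compute the genus of a smooth plane curve of degree 4:
g = (d-1)(d-2)/2 = (4-1)(4-2)/2 = 3
For a non-special divisor D (i.e., h^1(D) = 0), Riemann-Roch gives:
l(D) = deg(D) - g + 1
Since deg(D) = 7 >= 2g - 1 = 5, D is non-special.
l(D) = 7 - 3 + 1 = 5

5


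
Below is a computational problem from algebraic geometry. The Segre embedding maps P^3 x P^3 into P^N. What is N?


The Segre embedding maps P^m x P^n into P^N via
all products of coordinates from each factor.
N = (m+1)(n+1) - 1
N = (3+1)(3+1) - 1
N = 4*4 - 1
N = 16 - 1 = 15

15


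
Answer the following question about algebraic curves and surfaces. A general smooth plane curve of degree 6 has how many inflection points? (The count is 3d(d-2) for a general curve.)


For a general smooth plane curve C of degree d, the inflection points are
the intersection of C with its Hessian curve, which has degree 3(d-2).
By Bezout, the total intersection number is d * 3(d-2) = 6 * 12 = 72.
For a general curve every flex is ordinary, so each contributes
multiplicity 1 to C·Hess(C), and the number of distinct inflection
points is 3d(d-2).
Inflection points = 3*6*(6-2) = 3*6*4 = 72

72


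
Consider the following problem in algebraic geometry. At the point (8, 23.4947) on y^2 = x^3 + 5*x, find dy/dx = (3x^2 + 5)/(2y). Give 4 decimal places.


Using implicit differentiation of y^2 = x^3 + 5*x:
2y * dy/dx = 3x^2 + 5
dy/dx = (3x^2 + 5)/(2y)
Numerator: 3*8^2 + 5 = 197
Denominator: 2*23.4947 = 46.9894
dy/dx = 197/46.9894 = 4.1924

4.1924


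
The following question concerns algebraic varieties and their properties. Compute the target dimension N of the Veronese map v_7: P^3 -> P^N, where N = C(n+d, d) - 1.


The Veronese embedding v_d: P^n -> P^N maps each point to all
degree-d monomials in n+1 homogeneous coordinates.
N = C(n+d, d) - 1
N = C(3+7, 7) - 1
N = C(10, 7) - 1
C(10, 7) = 120
N = 120 - 1 = 119

119


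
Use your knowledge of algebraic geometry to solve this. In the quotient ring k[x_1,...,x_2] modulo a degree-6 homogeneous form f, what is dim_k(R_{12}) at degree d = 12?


For R = k[x_1,...,x_n]/(f) with f homogeneous of degree e:
The Hilbert series is (1 - t^e)/(1 - t)^n.
So h(d) = C(d+n-1, n-1) - C(d-e+n-1, n-1) for d >= e.
With n=2, e=6, d=12:
C(12+2-1, 2-1) = C(13, 1) = 13
C(12-6+2-1, 2-1) = C(7, 1) = 7
h(12) = 13 - 7 = 6

6


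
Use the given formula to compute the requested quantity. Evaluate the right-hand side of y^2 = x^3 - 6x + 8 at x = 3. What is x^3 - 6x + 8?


Compute x^3 - 6x + 8 at x = 3:
x^3 = 3^3 = 27
(-6)*x = (-6)*3 = -18
Sum: 27 - 18 + 8 = 17

17


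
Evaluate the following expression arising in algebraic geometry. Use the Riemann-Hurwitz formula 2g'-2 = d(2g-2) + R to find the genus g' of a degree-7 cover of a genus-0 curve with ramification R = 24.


Riemann-Hurwitz formula: 2g' - 2 = d(2g - 2) + R
Given: d = 7, g = 0, R = 24
2g' - 2 = 7*(2*0 - 2) + 24
2g' - 2 = 7*(-2) + 24
2g' - 2 = -14 + 24 = 10
2g' = 12
g' = 6

6


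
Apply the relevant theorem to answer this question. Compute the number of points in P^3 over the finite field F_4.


P^3(F_4) has (q^(n+1) - 1)/(q - 1) points.
= 4^3 + 4^2 + 4^1 + 4^0
= 64 + 16 + 4 + 1
= 85

85


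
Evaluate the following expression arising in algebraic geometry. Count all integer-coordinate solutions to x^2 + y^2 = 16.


Systematically check integer values of x where x^2 <= 16.
For each valid x, check if 16 - x^2 is a perfect square.
x=0: 16 - 0 = 16, sqrt = 4 (valid)
x=4: 16 - 16 = 0, sqrt = 0 (valid)
Total integer solutions found: 4

4


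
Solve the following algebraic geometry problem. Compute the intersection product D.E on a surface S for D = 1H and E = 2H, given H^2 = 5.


Using bilinearity of the intersection pairing on a surface S:
(aH).(bH) = ab * (H.H)
We have H^2 = 5.
D.E = (1H).(2H) = 1*2*5
= 2*5
= 10

10


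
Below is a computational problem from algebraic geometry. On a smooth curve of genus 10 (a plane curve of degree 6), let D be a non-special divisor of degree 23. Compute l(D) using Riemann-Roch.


First, compute the genus of a smooth plane curve of degree 6:
g = (d-1)(d-2)/2 = (6-1)(6-2)/2 = 10
For a non-special divisor D (i.e., h^1(D) = 0), Riemann-Roch gives:
l(D) = deg(D) - g + 1
Since deg(D) = 23 >= 2g - 1 = 19, D is non-special.
l(D) = 23 - 10 + 1 = 14

14


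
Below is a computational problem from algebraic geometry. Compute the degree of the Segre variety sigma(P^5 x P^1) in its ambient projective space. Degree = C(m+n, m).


The degree of the Segre variety P^5 x P^1 is C(m+n, m).
= C(6, 5)
= 6

6


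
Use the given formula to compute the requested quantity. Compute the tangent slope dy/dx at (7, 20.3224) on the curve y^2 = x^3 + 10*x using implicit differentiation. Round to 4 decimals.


Using implicit differentiation of y^2 = x^3 + 10*x:
2y * dy/dx = 3x^2 + 10
dy/dx = (3x^2 + 10)/(2y)
Numerator: 3*7^2 + 10 = 157
Denominator: 2*20.3224 = 40.6448
dy/dx = 157/40.6448 = 3.8627

3.8627


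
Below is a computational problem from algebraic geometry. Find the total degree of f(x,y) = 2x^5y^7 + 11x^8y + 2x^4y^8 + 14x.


Examine each term for its total degree (sum of exponents).
  Term '2x^5y^7' has total degree 5+7 = 12.
  Term '11x^8y' has total degree 8+1 = 9.
  Term '2x^4y^8' has total degree 4+8 = 12.
  Term '14x' has total degree 1+0 = 1.
The maximum total degree among all terms is 12.

12


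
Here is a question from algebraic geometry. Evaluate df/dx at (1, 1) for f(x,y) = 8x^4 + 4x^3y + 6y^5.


df/dx = 4*8*x^3 + 3*4*x^2*y
At (1,1): 4*8*1^3 + 3*4*1^2*1
= 32 + 12
= 44

44


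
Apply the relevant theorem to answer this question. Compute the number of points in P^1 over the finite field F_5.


P^1(F_5) has (q^(n+1) - 1)/(q - 1) points.
= 5^1 + 5^0
= 5 + 1
= 6

6


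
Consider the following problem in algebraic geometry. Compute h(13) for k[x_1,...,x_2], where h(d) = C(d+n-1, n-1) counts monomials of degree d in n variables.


The Hilbert function for the polynomial ring in 2 variables is:
h(d) = C(d+n-1, n-1)
h(13) = C(13+2-1, 2-1) = C(14, 1)
= 14! / (1! * 13!)
= 14

14


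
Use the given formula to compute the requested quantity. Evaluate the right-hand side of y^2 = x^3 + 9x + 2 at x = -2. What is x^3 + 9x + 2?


Compute x^3 + 9x + 2 at x = -2:
x^3 = (-2)^3 = -8
9*x = 9*(-2) = -18
Sum: -8 - 18 + 2 = -24

-24


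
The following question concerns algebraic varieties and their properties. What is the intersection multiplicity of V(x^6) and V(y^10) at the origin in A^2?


The intersection multiplicity of V(x^a) and V(y^b) at the origin is:
I(O; V(x^6), V(y^10)) = dim_k(k[x,y]/(x^6, y^10))
A basis for k[x,y]/(x^6, y^10) is the set of monomials x^i * y^j
where 0 <= i < 6 and 0 <= j < 10.
The number of such monomials is 6 * 10 = 60

60


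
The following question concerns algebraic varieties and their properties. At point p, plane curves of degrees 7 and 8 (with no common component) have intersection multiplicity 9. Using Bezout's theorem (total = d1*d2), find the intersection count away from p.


By Bezout's theorem, the total intersection number is d1 * d2.
Total = 7 * 8 = 56
Intersection multiplicity at p = 9
Remaining intersections = 56 - 9 = 47

47


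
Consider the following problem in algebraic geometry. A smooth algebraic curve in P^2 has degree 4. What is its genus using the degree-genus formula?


Using the genus formula for smooth plane curves:
g = (d-1)(d-2)/2
g = (4-1)(4-2)/2
g = 3*2/2
g = 6/2 = 3

3


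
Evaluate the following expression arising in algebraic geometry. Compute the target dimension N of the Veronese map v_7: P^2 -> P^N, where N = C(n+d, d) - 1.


The Veronese embedding v_d: P^n -> P^N maps each point to all
degree-d monomials in n+1 homogeneous coordinates.
N = C(n+d, d) - 1
N = C(2+7, 7) - 1
N = C(9, 7) - 1
C(9, 7) = 36
N = 36 - 1 = 35

35


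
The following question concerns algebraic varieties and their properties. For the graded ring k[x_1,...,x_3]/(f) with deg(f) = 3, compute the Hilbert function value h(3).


For R = k[x_1,...,x_n]/(f) with f homogeneous of degree e:
The Hilbert series is (1 - t^e)/(1 - t)^n.
So h(d) = C(d+n-1, n-1) - C(d-e+n-1, n-1) for d >= e.
With n=3, e=3, d=3:
C(3+3-1, 3-1) = C(5, 2) = 10
C(3-3+3-1, 3-1) = C(2, 2) = 1
h(3) = 10 - 1 = 9

9


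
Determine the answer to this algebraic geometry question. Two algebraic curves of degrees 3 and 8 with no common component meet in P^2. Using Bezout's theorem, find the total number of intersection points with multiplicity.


Bezout's theorem states the intersection count equals the product of degrees.
Intersection count = 3 * 8 = 24

24


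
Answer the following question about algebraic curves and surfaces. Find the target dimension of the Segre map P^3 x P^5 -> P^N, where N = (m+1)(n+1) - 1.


The Segre embedding maps P^m x P^n into P^N via
all products of coordinates from each factor.
N = (m+1)(n+1) - 1
N = (3+1)(5+1) - 1
N = 4*6 - 1
N = 24 - 1 = 23

23


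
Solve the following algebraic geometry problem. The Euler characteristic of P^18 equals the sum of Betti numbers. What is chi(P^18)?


The complex projective space P^18 has one cell in each even real dimension 0, 2, ..., 36.
The cohomology groups are H^{2k}(P^18) = Z for k = 0,...,18, and 0 otherwise.
Euler characteristic = sum of Betti numbers = 1 per even-dimensional cohomology group.
chi(P^18) = 18 + 1 = 19

19


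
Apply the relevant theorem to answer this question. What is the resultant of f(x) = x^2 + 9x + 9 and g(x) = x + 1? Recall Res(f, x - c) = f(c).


For Res(f, x - c), we evaluate f at x = c.
f(-1) = (-1)^2 + 9*(-1) + 9
= 1 - 9 + 9
= -8 + 9 = 1
Res(f, g) = 1

1


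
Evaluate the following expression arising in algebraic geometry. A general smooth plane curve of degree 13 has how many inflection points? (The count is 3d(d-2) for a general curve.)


For a general smooth plane curve C of degree d, the inflection points are
the intersection of C with its Hessian curve, which has degree 3(d-2).
By Bezout, the total intersection number is d * 3(d-2) = 13 * 33 = 429.
For a general curve every flex is ordinary, so each contributes
multiplicity 1 to C·Hess(C), and the number of distinct inflection
points is 3d(d-2).
Inflection points = 3*13*(13-2) = 3*13*11 = 429

429


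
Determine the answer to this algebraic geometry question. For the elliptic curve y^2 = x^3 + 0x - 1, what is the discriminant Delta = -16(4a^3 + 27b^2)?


Compute each component:
4a^3 = 4*0^3 = 4*0 = 0
27b^2 = 27*(-1)^2 = 27*1 = 27
4a^3 + 27b^2 = 0 + 27 = 27
Delta = -16*27 = -432

-432


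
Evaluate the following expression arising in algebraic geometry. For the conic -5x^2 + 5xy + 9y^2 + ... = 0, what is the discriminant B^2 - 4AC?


The discriminant of a conic Ax^2 + Bxy + Cy^2 + ... = 0 is B^2 - 4AC.
B^2 = 5^2 = 25
4AC = 4*(-5)*9 = -180
Discriminant = 25 + 180 = 205

205


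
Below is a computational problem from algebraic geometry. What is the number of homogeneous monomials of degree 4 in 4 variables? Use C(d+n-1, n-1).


The number of degree-4 monomials in 4 variables is C(d+n-1, n-1).
= C(4+4-1, 4-1) = C(7, 3)
= 35

35


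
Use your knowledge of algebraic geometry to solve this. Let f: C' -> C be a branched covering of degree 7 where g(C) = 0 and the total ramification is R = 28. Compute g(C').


Riemann-Hurwitz formula: 2g' - 2 = d(2g - 2) + R
Given: d = 7, g = 0, R = 28
2g' - 2 = 7*(2*0 - 2) + 28
2g' - 2 = 7*(-2) + 28
2g' - 2 = -14 + 28 = 14
2g' = 16
g' = 8

8


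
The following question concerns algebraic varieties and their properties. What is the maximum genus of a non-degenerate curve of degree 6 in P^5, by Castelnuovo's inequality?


Castelnuovo's bound: write d - 1 = m(r-1) + epsilon with 0 <= epsilon < r-1.
d - 1 = 6 - 1 = 5
r - 1 = 5 - 1 = 4
5 = 1*4 + 1, so m = 1, epsilon = 1
pi(d, r) = m(m-1)(r-1)/2 + m*epsilon
= 1*0*4/2 + 1*1
= 0/2 + 1
= 0 + 1 = 1

1


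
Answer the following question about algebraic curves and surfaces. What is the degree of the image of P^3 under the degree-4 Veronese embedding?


The Veronese variety v_4(P^3) has degree d^r.
d^r = 4^3 = 64

64


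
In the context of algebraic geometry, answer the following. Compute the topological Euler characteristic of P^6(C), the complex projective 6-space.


The complex projective space P^6 has one cell in each even real dimension 0, 2, ..., 12.
The cohomology groups are H^{2k}(P^6) = Z for k = 0,...,6, and 0 otherwise.
Euler characteristic = sum of Betti numbers = 1 per even-dimensional cohomology group.
chi(P^6) = 6 + 1 = 7

7


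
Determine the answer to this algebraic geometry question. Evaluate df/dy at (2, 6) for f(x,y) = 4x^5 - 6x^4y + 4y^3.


df/dy = (-6)*x^4 + 3*4*y^2
At (2,6): (-6)*2^4 + 3*4*6^2
= -96 + 432
= 336

336


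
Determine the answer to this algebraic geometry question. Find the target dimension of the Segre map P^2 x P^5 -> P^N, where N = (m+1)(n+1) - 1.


The Segre embedding maps P^m x P^n into P^N via
all products of coordinates from each factor.
N = (m+1)(n+1) - 1
N = (2+1)(5+1) - 1
N = 3*6 - 1
N = 18 - 1 = 17

17


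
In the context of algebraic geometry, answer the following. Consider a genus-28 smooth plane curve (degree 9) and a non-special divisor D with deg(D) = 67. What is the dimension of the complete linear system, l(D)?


First, compute the genus of a smooth plane curve of degree 9:
g = (d-1)(d-2)/2 = (9-1)(9-2)/2 = 28
For a non-special divisor D (i.e., h^1(D) = 0), Riemann-Roch gives:
l(D) = deg(D) - g + 1
Since deg(D) = 67 >= 2g - 1 = 55, D is non-special.
l(D) = 67 - 28 + 1 = 40

40


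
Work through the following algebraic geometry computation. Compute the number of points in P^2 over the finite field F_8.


P^2(F_8) has (q^(n+1) - 1)/(q - 1) points.
= 8^2 + 8^1 + 8^0
= 64 + 8 + 1
= 73

73


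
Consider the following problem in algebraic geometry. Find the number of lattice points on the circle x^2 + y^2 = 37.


Systematically check integer values of x where x^2 <= 37.
For each valid x, check if 37 - x^2 is a perfect square.
x=1: 37 - 1 = 36, sqrt = 6 (valid)
x=6: 37 - 36 = 1, sqrt = 1 (valid)
Total integer solutions found: 8

8


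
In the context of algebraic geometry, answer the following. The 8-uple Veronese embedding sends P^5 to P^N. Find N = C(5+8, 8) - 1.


The Veronese embedding v_d: P^n -> P^N maps each point to all
degree-d monomials in n+1 homogeneous coordinates.
N = C(n+d, d) - 1
N = C(5+8, 8) - 1
N = C(13, 8) - 1
C(13, 8) = 1287
N = 1287 - 1 = 1286

1286


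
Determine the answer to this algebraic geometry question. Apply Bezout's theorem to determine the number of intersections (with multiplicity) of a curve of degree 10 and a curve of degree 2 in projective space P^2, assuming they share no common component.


Bezout's theorem states the intersection count equals the product of degrees.
Intersection count = 10 * 2 = 20

20


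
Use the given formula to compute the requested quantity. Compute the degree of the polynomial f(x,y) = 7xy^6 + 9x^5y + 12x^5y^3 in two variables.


Examine each term for its total degree (sum of exponents).
  Term '7xy^6' has total degree 1+6 = 7.
  Term '9x^5y' has total degree 5+1 = 6.
  Term '12x^5y^3' has total degree 5+3 = 8.
The maximum total degree among all terms is 8.

8


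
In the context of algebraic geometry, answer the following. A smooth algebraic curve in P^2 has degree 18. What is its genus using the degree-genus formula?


Using the genus formula for smooth plane curves:
g = (d-1)(d-2)/2
g = (18-1)(18-2)/2
g = 17*16/2
g = 272/2 = 136

136


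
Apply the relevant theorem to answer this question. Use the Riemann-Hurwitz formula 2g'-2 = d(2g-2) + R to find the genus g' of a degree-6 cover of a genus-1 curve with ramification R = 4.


Riemann-Hurwitz formula: 2g' - 2 = d(2g - 2) + R
Given: d = 6, g = 1, R = 4
2g' - 2 = 6*(2*1 - 2) + 4
2g' - 2 = 6*0 + 4
2g' - 2 = 0 + 4 = 4
2g' = 6
g' = 3

3


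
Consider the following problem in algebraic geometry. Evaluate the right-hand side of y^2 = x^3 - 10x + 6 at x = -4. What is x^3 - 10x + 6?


Compute x^3 - 10x + 6 at x = -4:
x^3 = (-4)^3 = -64
(-10)*x = (-10)*(-4) = 40
Sum: -64 + 40 + 6 = -18

-18


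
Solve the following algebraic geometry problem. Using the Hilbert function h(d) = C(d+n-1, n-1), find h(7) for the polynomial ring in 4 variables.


The Hilbert function for the polynomial ring in 4 variables is:
h(d) = C(d+n-1, n-1)
h(7) = C(7+4-1, 4-1) = C(10, 3)
= 10! / (3! * 7!)
= 120

120


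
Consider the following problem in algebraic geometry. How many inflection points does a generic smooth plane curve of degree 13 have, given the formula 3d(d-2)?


For a general smooth plane curve C of degree d, the inflection points are
the intersection of C with its Hessian curve, which has degree 3(d-2).
By Bezout, the total intersection number is d * 3(d-2) = 13 * 33 = 429.
For a general curve every flex is ordinary, so each contributes
multiplicity 1 to C·Hess(C), and the number of distinct inflection
points is 3d(d-2).
Inflection points = 3*13*(13-2) = 3*13*11 = 429

429


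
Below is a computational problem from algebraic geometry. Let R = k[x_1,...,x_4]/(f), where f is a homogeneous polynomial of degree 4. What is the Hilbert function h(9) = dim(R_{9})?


For R = k[x_1,...,x_n]/(f) with f homogeneous of degree e:
The Hilbert series is (1 - t^e)/(1 - t)^n.
So h(d) = C(d+n-1, n-1) - C(d-e+n-1, n-1) for d >= e.
With n=4, e=4, d=9:
C(9+4-1, 4-1) = C(12, 3) = 220
C(9-4+4-1, 4-1) = C(8, 3) = 56
h(9) = 220 - 56 = 164

164


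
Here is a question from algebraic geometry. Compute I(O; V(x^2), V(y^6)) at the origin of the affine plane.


The intersection multiplicity of V(x^a) and V(y^b) at the origin is:
I(O; V(x^2), V(y^6)) = dim_k(k[x,y]/(x^2, y^6))
A basis for k[x,y]/(x^2, y^6) is the set of monomials x^i * y^j
where 0 <= i < 2 and 0 <= j < 6.
The number of such monomials is 2 * 6 = 12

12


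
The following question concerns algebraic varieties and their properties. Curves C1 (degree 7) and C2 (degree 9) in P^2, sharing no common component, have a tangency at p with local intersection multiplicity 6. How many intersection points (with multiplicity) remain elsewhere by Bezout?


By Bezout's theorem, the total intersection number is d1 * d2.
Total = 7 * 9 = 63
Intersection multiplicity at p = 6
Remaining intersections = 63 - 6 = 57

57


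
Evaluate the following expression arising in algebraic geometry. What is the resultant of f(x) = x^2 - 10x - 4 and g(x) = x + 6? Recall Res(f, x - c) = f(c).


For Res(f, x - c), we evaluate f at x = c.
f(-6) = (-6)^2 - 10*(-6) - 4
= 36 + 60 - 4
= 96 - 4 = 92
Res(f, g) = 92

92


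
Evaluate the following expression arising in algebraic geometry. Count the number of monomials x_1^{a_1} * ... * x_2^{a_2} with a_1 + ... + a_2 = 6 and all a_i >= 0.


The number of degree-6 monomials in 2 variables is C(d+n-1, n-1).
= C(6+2-1, 2-1) = C(7, 1)
= 7

7


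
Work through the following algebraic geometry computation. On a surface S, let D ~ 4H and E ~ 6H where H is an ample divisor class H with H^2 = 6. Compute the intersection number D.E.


Using bilinearity of the intersection pairing on a surface S:
(aH).(bH) = ab * (H.H)
We have H^2 = 6.
D.E = (4H).(6H) = 4*6*6
= 24*6
= 144

144


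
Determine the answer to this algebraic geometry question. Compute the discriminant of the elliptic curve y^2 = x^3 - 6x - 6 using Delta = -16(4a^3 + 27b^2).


Compute each component:
4a^3 = 4*(-6)^3 = 4*(-216) = -864
27b^2 = 27*(-6)^2 = 27*36 = 972
4a^3 + 27b^2 = -864 + 972 = 108
Delta = -16*108 = -1728

-1728


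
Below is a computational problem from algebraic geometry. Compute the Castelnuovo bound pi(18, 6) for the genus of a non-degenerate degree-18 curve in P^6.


Castelnuovo's bound: write d - 1 = m(r-1) + epsilon with 0 <= epsilon < r-1.
d - 1 = 18 - 1 = 17
r - 1 = 6 - 1 = 5
17 = 3*5 + 2, so m = 3, epsilon = 2
pi(d, r) = m(m-1)(r-1)/2 + m*epsilon
= 3*2*5/2 + 3*2
= 30/2 + 6
= 15 + 6 = 21

21


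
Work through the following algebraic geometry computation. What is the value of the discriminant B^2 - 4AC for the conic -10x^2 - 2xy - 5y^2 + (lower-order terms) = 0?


The discriminant of a conic Ax^2 + Bxy + Cy^2 + ... = 0 is B^2 - 4AC.
B^2 = (-2)^2 = 4
4AC = 4*(-10)*(-5) = 200
Discriminant = 4 - 200 = -196

-196


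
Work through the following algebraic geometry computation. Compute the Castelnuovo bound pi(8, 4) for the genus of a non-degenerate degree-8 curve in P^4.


Castelnuovo's bound: write d - 1 = m(r-1) + epsilon with 0 <= epsilon < r-1.
d - 1 = 8 - 1 = 7
r - 1 = 4 - 1 = 3
7 = 2*3 + 1, so m = 2, epsilon = 1
pi(d, r) = m(m-1)(r-1)/2 + m*epsilon
= 2*1*3/2 + 2*1
= 6/2 + 2
= 3 + 2 = 5

5


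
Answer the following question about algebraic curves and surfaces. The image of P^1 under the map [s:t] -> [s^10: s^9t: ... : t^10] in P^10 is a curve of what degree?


The rational normal curve in P^10 is the image of P^1 under the 10-uple Veronese.
A general hyperplane in P^10 pulls back to a degree-10 form on P^1, which has 10 zeros,
so the curve meets a general hyperplane in 10 points. Degree = 10.

10


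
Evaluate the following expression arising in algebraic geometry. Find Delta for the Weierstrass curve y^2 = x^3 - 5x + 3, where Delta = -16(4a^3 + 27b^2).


Compute each component:
4a^3 = 4*(-5)^3 = 4*(-125) = -500
27b^2 = 27*3^2 = 27*9 = 243
4a^3 + 27b^2 = -500 + 243 = -257
Delta = -16*(-257) = 4112

4112


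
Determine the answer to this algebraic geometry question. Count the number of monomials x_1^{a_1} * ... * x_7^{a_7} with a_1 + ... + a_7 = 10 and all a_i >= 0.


The number of degree-10 monomials in 7 variables is C(d+n-1, n-1).
= C(10+7-1, 7-1) = C(16, 6)
= 8008

8008


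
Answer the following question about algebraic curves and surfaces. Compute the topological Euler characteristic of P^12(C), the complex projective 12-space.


The complex projective space P^12 has one cell in each even real dimension 0, 2, ..., 24.
The cohomology groups are H^{2k}(P^12) = Z for k = 0,...,12, and 0 otherwise.
Euler characteristic = sum of Betti numbers = 1 per even-dimensional cohomology group.
chi(P^12) = 12 + 1 = 13

13


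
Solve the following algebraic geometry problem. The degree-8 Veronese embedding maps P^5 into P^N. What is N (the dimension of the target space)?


The Veronese embedding v_d: P^n -> P^N maps each point to all
degree-d monomials in n+1 homogeneous coordinates.
N = C(n+d, d) - 1
N = C(5+8, 8) - 1
N = C(13, 8) - 1
C(13, 8) = 1287
N = 1287 - 1 = 1286

1286


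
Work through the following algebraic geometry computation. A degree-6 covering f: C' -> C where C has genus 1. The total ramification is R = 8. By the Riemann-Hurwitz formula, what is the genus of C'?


Riemann-Hurwitz formula: 2g' - 2 = d(2g - 2) + R
Given: d = 6, g = 1, R = 8
2g' - 2 = 6*(2*1 - 2) + 8
2g' - 2 = 6*0 + 8
2g' - 2 = 0 + 8 = 8
2g' = 10
g' = 5

5


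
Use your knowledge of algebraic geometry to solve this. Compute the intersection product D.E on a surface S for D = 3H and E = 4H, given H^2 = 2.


Using bilinearity of the intersection pairing on a surface S:
(aH).(bH) = ab * (H.H)
We have H^2 = 2.
D.E = (3H).(4H) = 3*4*2
= 12*2
= 24

24


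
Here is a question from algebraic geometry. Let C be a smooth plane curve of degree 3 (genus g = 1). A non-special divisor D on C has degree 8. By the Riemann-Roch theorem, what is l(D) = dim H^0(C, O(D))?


First, compute the genus of a smooth plane curve of degree 3:
g = (d-1)(d-2)/2 = (3-1)(3-2)/2 = 1
For a non-special divisor D (i.e., h^1(D) = 0), Riemann-Roch gives:
l(D) = deg(D) - g + 1
Since deg(D) = 8 >= 2g - 1 = 1, D is non-special.
l(D) = 8 - 1 + 1 = 8

8


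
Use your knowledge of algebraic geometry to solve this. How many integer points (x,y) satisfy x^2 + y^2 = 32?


Systematically check integer values of x where x^2 <= 32.
For each valid x, check if 32 - x^2 is a perfect square.
x=4: 32 - 16 = 16, sqrt = 4 (valid)
Total integer solutions found: 4

4


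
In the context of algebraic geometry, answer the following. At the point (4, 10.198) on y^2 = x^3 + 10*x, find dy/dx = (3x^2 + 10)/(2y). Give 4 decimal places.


Using implicit differentiation of y^2 = x^3 + 10*x:
2y * dy/dx = 3x^2 + 10
dy/dx = (3x^2 + 10)/(2y)
Numerator: 3*4^2 + 10 = 58
Denominator: 2*10.198 = 20.396
dy/dx = 58/20.396 = 2.8437

2.8437


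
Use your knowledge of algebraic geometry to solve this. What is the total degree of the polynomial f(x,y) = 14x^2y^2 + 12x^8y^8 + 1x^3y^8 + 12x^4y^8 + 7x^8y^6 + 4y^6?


Examine each term for its total degree (sum of exponents).
  Term '14x^2y^2' has total degree 2+2 = 4.
  Term '12x^8y^8' has total degree 8+8 = 16.
  Term '1x^3y^8' has total degree 3+8 = 11.
  Term '12x^4y^8' has total degree 4+8 = 12.
  Term '7x^8y^6' has total degree 8+6 = 14.
  Term '4y^6' has total degree 0+6 = 6.
The maximum total degree among all terms is 16.

16


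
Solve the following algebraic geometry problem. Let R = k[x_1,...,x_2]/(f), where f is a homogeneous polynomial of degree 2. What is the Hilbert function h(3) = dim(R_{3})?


For R = k[x_1,...,x_n]/(f) with f homogeneous of degree e:
The Hilbert series is (1 - t^e)/(1 - t)^n.
So h(d) = C(d+n-1, n-1) - C(d-e+n-1, n-1) for d >= e.
With n=2, e=2, d=3:
C(3+2-1, 2-1) = C(4, 1) = 4
C(3-2+2-1, 2-1) = C(2, 1) = 2
h(3) = 4 - 2 = 2

2


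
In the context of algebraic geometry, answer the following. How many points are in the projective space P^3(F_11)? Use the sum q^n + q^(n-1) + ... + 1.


P^3(F_11) has (q^(n+1) - 1)/(q - 1) points.
= 11^3 + 11^2 + 11^1 + 11^0
= 1331 + 121 + 11 + 1
= 1464

1464


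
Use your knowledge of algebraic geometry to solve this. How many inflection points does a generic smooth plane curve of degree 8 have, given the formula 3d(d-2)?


For a general smooth plane curve C of degree d, the inflection points are
the intersection of C with its Hessian curve, which has degree 3(d-2).
By Bezout, the total intersection number is d * 3(d-2) = 8 * 18 = 144.
For a general curve every flex is ordinary, so each contributes
multiplicity 1 to C·Hess(C), and the number of distinct inflection
points is 3d(d-2).
Inflection points = 3*8*(8-2) = 3*8*6 = 144

144


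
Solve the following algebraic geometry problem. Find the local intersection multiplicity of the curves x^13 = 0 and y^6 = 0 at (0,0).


The intersection multiplicity of V(x^a) and V(y^b) at the origin is:
I(O; V(x^13), V(y^6)) = dim_k(k[x,y]/(x^13, y^6))
A basis for k[x,y]/(x^13, y^6) is the set of monomials x^i * y^j
where 0 <= i < 13 and 0 <= j < 6.
The number of such monomials is 13 * 6 = 78

78


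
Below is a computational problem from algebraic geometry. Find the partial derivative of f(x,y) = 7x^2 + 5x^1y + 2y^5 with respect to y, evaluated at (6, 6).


df/dy = 5*x^1 + 5*2*y^4
At (6,6): 5*6^1 + 5*2*6^4
= 30 + 12960
= 12990

12990


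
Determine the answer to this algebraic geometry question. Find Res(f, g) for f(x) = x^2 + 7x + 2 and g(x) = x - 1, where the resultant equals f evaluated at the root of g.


For Res(f, x - c), we evaluate f at x = c.
f(1) = 1^2 + 7*1 + 2
= 1 + 7 + 2
= 8 + 2 = 10
Res(f, g) = 10

10


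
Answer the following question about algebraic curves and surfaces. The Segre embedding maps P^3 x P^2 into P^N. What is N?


The Segre embedding maps P^m x P^n into P^N via
all products of coordinates from each factor.
N = (m+1)(n+1) - 1
N = (3+1)(2+1) - 1
N = 4*3 - 1
N = 12 - 1 = 11

11


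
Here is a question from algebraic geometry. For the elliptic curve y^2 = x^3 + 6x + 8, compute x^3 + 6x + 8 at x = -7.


Compute x^3 + 6x + 8 at x = -7:
x^3 = (-7)^3 = -343
6*x = 6*(-7) = -42
Sum: -343 - 42 + 8 = -377

-377


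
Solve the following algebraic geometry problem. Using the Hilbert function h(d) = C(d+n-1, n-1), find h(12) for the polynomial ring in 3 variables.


The Hilbert function for the polynomial ring in 3 variables is:
h(d) = C(d+n-1, n-1)
h(12) = C(12+3-1, 3-1) = C(14, 2)
= 14! / (2! * 12!)
= 91

91


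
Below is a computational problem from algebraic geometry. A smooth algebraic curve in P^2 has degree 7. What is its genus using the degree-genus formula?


Using the genus formula for smooth plane curves:
g = (d-1)(d-2)/2
g = (7-1)(7-2)/2
g = 6*5/2
g = 30/2 = 15

15


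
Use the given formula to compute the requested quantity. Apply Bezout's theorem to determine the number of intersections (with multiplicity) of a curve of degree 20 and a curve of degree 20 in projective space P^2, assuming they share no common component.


Bezout's theorem states the intersection count equals the product of degrees.
Intersection count = 20 * 20 = 400

400


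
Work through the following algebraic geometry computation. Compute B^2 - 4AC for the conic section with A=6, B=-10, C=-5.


The discriminant of a conic Ax^2 + Bxy + Cy^2 + ... = 0 is B^2 - 4AC.
B^2 = (-10)^2 = 100
4AC = 4*6*(-5) = -120
Discriminant = 100 + 120 = 220

220


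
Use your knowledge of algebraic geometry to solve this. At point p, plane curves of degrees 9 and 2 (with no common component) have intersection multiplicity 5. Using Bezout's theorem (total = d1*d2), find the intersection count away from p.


By Bezout's theorem, the total intersection number is d1 * d2.
Total = 9 * 2 = 18
Intersection multiplicity at p = 5
Remaining intersections = 18 - 5 = 13

13


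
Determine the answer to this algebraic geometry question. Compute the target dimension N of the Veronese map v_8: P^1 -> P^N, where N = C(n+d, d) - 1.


The Veronese embedding v_d: P^n -> P^N maps each point to all
degree-d monomials in n+1 homogeneous coordinates.
N = C(n+d, d) - 1
N = C(1+8, 8) - 1
N = C(9, 8) - 1
C(9, 8) = 9
N = 9 - 1 = 8

8


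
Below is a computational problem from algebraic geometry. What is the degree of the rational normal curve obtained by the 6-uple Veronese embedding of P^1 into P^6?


The rational normal curve in P^6 is the image of P^1 under the 6-uple Veronese.
A general hyperplane in P^6 pulls back to a degree-6 form on P^1, which has 6 zeros,
so the curve meets a general hyperplane in 6 points. Degree = 6.

6


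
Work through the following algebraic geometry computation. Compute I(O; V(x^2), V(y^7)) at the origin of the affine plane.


The intersection multiplicity of V(x^a) and V(y^b) at the origin is:
I(O; V(x^2), V(y^7)) = dim_k(k[x,y]/(x^2, y^7))
A basis for k[x,y]/(x^2, y^7) is the set of monomials x^i * y^j
where 0 <= i < 2 and 0 <= j < 7.
The number of such monomials is 2 * 7 = 14

14
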